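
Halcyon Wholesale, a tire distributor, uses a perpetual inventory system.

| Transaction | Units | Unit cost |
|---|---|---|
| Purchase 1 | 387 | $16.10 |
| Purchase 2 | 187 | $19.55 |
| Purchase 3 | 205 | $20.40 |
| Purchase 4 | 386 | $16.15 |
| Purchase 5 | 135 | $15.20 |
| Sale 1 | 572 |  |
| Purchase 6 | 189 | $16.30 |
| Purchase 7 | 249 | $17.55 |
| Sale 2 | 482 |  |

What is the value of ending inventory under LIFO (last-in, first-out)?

Ending inventory = $12,130.55

Sale 1 (572) [LIFO — newest first]: 135 @ $15.20 + 386 @ $16.15 + 51 @ $20.40 = $9,326.30
Sale 2 (482) [LIFO — newest first]: 249 @ $17.55 + 189 @ $16.30 + 44 @ $20.40 = $8,348.25
Total COGS = $9,326.30 + $8,348.25 = $17,674.55
Ending inventory: 387 @ $16.10 + 187 @ $19.55 + 110 @ $20.40 = $12,130.55
Check: goods available $29,805.10 = COGS $17,674.55 + ending $12,130.55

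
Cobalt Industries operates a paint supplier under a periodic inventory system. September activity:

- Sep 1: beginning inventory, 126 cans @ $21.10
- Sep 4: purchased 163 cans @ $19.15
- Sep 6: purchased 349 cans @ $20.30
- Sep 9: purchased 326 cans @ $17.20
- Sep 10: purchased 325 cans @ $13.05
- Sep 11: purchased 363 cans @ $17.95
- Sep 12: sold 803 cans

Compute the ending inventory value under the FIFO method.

Sep 12, 803 sold [FIFO — oldest first]: 126 @ $21.10 + 163 @ $19.15 + 349 @ $20.30 + 165 @ $17.20 = $15,702.75
Ending inventory: 161 @ $17.20 + 325 @ $13.05 + 363 @ $17.95 = $13,526.30

Ending inventory = $13,526.30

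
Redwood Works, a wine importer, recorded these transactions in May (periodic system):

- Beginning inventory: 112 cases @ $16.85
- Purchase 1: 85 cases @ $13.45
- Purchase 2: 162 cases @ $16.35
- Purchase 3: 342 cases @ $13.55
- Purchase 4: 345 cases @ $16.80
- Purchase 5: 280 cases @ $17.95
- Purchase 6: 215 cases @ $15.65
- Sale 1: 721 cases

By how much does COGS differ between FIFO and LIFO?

FIFO COGS: 112 @ $16.85 + 85 @ $13.45 + 162 @ $16.35 + 342 @ $13.55 + 20 @ $16.80 = $10,649.25
LIFO COGS: 215 @ $15.65 + 280 @ $17.95 + 226 @ $16.80 = $12,187.55
Difference = |$10,649.25 − $12,187.55| = $1,538.30

$1,538.30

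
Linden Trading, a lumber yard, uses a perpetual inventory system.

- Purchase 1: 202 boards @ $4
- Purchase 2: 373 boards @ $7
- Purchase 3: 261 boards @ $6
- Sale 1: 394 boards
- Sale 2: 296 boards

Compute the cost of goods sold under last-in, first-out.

Sale 1 (394) [LIFO — newest first]: 261 @ $6 + 133 @ $7 = $2,497
Sale 2 (296) [LIFO — newest first]: 240 @ $7 + 56 @ $4 = $1,904
Total COGS = $2,497 + $1,904 = $4,401
Ending inventory: 146 @ $4 = $584
Check: goods available $4,985 = COGS $4,401 + ending $584

COGS = $4,401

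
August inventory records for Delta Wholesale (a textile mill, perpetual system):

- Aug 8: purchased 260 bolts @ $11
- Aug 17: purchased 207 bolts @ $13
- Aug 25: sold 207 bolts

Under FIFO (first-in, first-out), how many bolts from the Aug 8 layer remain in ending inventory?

53

Aug 25, 207 sold [FIFO — oldest first]: 207 @ $11 = $2,277
Ending inventory: 53 @ $11 + 207 @ $13 = $3,274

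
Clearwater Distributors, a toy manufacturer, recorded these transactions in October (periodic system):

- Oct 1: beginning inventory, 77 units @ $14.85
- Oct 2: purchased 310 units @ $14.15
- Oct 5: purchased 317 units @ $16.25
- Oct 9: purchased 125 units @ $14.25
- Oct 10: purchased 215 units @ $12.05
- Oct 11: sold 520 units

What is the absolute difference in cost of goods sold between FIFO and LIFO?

$394.20

FIFO COGS: 77 @ $14.85 + 310 @ $14.15 + 133 @ $16.25 = $7,691.20
LIFO COGS: 215 @ $12.05 + 125 @ $14.25 + 180 @ $16.25 = $7,297.00
Difference = |$7,691.20 − $7,297.00| = $394.20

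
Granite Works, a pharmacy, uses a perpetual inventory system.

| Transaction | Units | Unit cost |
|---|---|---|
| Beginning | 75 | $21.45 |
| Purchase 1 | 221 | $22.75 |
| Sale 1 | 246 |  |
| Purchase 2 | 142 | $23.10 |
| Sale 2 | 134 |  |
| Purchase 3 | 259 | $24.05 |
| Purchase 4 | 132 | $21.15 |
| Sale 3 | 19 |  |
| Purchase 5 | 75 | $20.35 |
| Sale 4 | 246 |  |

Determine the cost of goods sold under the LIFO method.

Sale 1 (246) [LIFO — newest first]: 221 @ $22.75 + 25 @ $21.45 = $5,564.00
Sale 2 (134) [LIFO — newest first]: 134 @ $23.10 = $3,095.40
Sale 3 (19) [LIFO — newest first]: 19 @ $21.15 = $401.85
Sale 4 (246) [LIFO — newest first]: 75 @ $20.35 + 113 @ $21.15 + 58 @ $24.05 = $5,311.10
Total COGS = $5,564.00 + $3,095.40 + $401.85 + $5,311.10 = $14,372.35
Ending inventory: 50 @ $21.45 + 8 @ $23.10 + 201 @ $24.05 = $6,091.35
Check: goods available $20,463.70 = COGS $14,372.35 + ending $6,091.35

COGS = $14,372.35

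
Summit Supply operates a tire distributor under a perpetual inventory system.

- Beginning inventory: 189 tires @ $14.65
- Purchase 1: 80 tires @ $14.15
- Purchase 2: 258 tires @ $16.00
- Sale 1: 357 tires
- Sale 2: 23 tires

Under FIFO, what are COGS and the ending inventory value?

Sale 1 (357) [FIFO — oldest first]: 189 @ $14.65 + 80 @ $14.15 + 88 @ $16.00 = $5,308.85
Sale 2 (23) [FIFO — oldest first]: 23 @ $16.00 = $368.00
Total COGS = $5,308.85 + $368.00 = $5,676.85
Ending inventory: 147 @ $16.00 = $2,352.00
Check: goods available $8,028.85 = COGS $5,676.85 + ending $2,352.00

COGS = $5,676.85; ending inventory = $2,352.00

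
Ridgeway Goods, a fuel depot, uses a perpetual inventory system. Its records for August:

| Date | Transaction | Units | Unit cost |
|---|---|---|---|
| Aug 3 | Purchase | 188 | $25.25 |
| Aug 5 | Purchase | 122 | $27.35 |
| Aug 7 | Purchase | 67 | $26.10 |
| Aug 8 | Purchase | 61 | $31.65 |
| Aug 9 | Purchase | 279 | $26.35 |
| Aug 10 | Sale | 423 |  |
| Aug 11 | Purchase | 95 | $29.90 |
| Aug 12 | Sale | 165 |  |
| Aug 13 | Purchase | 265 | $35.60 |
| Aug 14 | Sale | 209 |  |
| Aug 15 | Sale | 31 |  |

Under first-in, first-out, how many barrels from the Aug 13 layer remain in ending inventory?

Aug 10, 423 sold [FIFO — oldest first]: 188 @ $25.25 + 122 @ $27.35 + 67 @ $26.10 + 46 @ $31.65 = $11,288.30
Aug 12, 165 sold [FIFO — oldest first]: 15 @ $31.65 + 150 @ $26.35 = $4,427.25
Aug 14, 209 sold [FIFO — oldest first]: 129 @ $26.35 + 80 @ $29.90 = $5,791.15
Aug 15, 31 sold [FIFO — oldest first]: 15 @ $29.90 + 16 @ $35.60 = $1,018.10
Total COGS = $11,288.30 + $4,427.25 + $5,791.15 + $1,018.10 = $22,524.80
Ending inventory: 249 @ $35.60 = $8,864.40

249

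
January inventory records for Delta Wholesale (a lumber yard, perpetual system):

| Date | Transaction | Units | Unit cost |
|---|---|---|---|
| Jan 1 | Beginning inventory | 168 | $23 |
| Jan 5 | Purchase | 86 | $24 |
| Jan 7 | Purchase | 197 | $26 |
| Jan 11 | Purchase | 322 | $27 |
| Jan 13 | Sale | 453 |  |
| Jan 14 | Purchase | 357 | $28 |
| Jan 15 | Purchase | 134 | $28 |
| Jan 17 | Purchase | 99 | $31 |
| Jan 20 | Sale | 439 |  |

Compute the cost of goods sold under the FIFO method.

COGS = $23,076

Jan 13, 453 sold [FIFO — oldest first]: 168 @ $23 + 86 @ $24 + 197 @ $26 + 2 @ $27 = $11,104
Jan 20, 439 sold [FIFO — oldest first]: 320 @ $27 + 119 @ $28 = $11,972
Total COGS = $11,104 + $11,972 = $23,076
Ending inventory: 238 @ $28 + 134 @ $28 + 99 @ $31 = $13,485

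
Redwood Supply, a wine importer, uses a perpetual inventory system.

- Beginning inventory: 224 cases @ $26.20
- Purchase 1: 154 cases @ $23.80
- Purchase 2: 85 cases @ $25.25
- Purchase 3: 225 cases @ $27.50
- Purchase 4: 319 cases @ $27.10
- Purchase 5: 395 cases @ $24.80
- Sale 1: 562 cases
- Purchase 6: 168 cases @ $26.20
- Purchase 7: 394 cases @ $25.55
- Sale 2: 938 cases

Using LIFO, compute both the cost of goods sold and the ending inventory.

COGS = $39,069.20; ending inventory = $11,707.75

Sale 1 (562) [LIFO — newest first]: 395 @ $24.80 + 167 @ $27.10 = $14,321.70
Sale 2 (938) [LIFO — newest first]: 394 @ $25.55 + 168 @ $26.20 + 152 @ $27.10 + 224 @ $27.50 = $24,747.50
Total COGS = $14,321.70 + $24,747.50 = $39,069.20
Ending inventory: 224 @ $26.20 + 154 @ $23.80 + 85 @ $25.25 + 1 @ $27.50 = $11,707.75
Check: goods available $50,776.95 = COGS $39,069.20 + ending $11,707.75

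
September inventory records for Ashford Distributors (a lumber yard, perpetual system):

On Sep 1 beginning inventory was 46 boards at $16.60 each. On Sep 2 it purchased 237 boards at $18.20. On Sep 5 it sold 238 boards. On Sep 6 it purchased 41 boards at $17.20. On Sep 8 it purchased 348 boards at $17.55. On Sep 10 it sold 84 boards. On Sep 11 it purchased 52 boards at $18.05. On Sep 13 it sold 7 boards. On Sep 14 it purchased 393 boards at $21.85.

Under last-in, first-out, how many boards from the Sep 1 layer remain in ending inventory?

45

Sep 5, 238 sold [LIFO — newest first]: 237 @ $18.20 + 1 @ $16.60 = $4,330.00
Sep 10, 84 sold [LIFO — newest first]: 84 @ $17.55 = $1,474.20
Sep 13, 7 sold [LIFO — newest first]: 7 @ $18.05 = $126.35
Total COGS = $4,330.00 + $1,474.20 + $126.35 = $5,930.55
Ending inventory: 45 @ $16.60 + 41 @ $17.20 + 264 @ $17.55 + 45 @ $18.05 + 393 @ $21.85 = $15,484.70
Check: goods available $21,415.25 = COGS $5,930.55 + ending $15,484.70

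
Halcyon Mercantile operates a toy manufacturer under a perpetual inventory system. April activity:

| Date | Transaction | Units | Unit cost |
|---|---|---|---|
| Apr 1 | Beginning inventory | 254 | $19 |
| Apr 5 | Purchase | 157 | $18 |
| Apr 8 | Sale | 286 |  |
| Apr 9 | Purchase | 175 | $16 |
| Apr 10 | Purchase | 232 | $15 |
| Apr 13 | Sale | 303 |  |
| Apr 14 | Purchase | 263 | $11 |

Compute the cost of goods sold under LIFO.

COGS = $9,893

Apr 8, 286 sold [LIFO — newest first]: 157 @ $18 + 129 @ $19 = $5,277
Apr 13, 303 sold [LIFO — newest first]: 232 @ $15 + 71 @ $16 = $4,616
Total COGS = $5,277 + $4,616 = $9,893
Ending inventory: 125 @ $19 + 104 @ $16 + 263 @ $11 = $6,932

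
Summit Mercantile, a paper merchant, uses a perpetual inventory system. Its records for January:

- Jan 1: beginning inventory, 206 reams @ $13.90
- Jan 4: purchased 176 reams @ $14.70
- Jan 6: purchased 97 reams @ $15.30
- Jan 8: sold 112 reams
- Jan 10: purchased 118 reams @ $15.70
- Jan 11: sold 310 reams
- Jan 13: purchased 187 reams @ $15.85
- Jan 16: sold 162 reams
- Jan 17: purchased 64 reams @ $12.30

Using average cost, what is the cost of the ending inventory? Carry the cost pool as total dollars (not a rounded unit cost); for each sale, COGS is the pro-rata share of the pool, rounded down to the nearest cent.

After Jan 1: 206 on hand, pool $2,863.40 (≈ $13.9000 each)
After Jan 4: 382 on hand, pool $5,450.60 (≈ $14.2686 each)
After Jan 6: 479 on hand, pool $6,934.70 (≈ $14.4775 each)
Jan 8, sell 112: 112/479 × $6,934.70 → $1,621.47
After Jan 10: 485 on hand, pool $7,165.83 (≈ $14.7749 each)
Jan 11, sell 310: 310/485 × $7,165.83 → $4,580.22
After Jan 13: 362 on hand, pool $5,549.56 (≈ $15.3303 each)
Jan 16, sell 162: 162/362 × $5,549.56 → $2,483.50
After Jan 17: 264 on hand, pool $3,853.26 (≈ $14.5957 each)
Total COGS = $1,621.47 + $4,580.22 + $2,483.50 = $8,685.19
Ending inventory (cost pool remaining) = $3,853.26

Ending inventory = $3,853.26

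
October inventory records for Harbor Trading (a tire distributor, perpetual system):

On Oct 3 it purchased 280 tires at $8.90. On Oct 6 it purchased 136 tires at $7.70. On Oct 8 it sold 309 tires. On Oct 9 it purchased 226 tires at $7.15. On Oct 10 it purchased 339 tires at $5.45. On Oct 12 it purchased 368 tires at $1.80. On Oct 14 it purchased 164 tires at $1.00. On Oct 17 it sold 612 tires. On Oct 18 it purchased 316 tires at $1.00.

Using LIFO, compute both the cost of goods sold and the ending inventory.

Oct 8, 309 sold [LIFO — newest first]: 136 @ $7.70 + 173 @ $8.90 = $2,586.90
Oct 17, 612 sold [LIFO — newest first]: 164 @ $1.00 + 368 @ $1.80 + 80 @ $5.45 = $1,262.40
Total COGS = $2,586.90 + $1,262.40 = $3,849.30
Ending inventory: 107 @ $8.90 + 226 @ $7.15 + 259 @ $5.45 + 316 @ $1.00 = $4,295.75
Check: goods available $8,145.05 = COGS $3,849.30 + ending $4,295.75

COGS = $3,849.30; ending inventory = $4,295.75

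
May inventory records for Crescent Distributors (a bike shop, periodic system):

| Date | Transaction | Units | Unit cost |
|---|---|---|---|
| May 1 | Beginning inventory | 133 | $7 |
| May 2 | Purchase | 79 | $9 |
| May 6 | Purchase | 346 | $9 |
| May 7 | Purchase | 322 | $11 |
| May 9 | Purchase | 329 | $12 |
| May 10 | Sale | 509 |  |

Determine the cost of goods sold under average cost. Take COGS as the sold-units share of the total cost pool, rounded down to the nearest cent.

COGS = $5,155.67

May 10, sell 509: 509/1209 × $12,246.00 → $5,155.67
Ending inventory (cost pool remaining) = $7,090.33
Check: goods available $12,246.00 = COGS $5,155.67 + ending $7,090.33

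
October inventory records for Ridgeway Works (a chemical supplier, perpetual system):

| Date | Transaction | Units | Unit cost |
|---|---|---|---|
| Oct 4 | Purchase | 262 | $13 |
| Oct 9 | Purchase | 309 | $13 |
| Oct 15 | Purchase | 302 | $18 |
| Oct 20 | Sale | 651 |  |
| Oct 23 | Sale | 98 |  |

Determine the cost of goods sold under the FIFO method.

Oct 20, 651 sold [FIFO — oldest first]: 262 @ $13 + 309 @ $13 + 80 @ $18 = $8,863
Oct 23, 98 sold [FIFO — oldest first]: 98 @ $18 = $1,764
Total COGS = $8,863 + $1,764 = $10,627
Ending inventory: 124 @ $18 = $2,232

COGS = $10,627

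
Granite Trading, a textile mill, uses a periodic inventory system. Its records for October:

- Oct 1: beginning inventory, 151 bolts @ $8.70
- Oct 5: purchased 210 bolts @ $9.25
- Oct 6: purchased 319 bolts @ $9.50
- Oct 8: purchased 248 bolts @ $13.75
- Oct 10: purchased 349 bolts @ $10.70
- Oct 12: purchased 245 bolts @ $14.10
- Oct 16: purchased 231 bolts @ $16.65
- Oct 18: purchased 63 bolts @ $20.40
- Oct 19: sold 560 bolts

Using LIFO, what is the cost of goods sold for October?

Oct 19, 560 sold [LIFO — newest first]: 63 @ $20.40 + 231 @ $16.65 + 245 @ $14.10 + 21 @ $10.70 = $8,810.55
Ending inventory: 151 @ $8.70 + 210 @ $9.25 + 319 @ $9.50 + 248 @ $13.75 + 328 @ $10.70 = $13,206.30

COGS = $8,810.55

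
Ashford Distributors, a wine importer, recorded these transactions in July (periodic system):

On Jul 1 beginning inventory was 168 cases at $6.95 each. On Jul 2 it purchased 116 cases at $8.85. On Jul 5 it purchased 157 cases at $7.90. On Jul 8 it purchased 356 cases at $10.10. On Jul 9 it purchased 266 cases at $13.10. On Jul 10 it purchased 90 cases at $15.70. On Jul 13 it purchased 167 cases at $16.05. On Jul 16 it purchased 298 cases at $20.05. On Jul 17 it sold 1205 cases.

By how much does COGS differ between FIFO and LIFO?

$4,607.35

FIFO COGS: 168 @ $6.95 + 116 @ $8.85 + 157 @ $7.90 + 356 @ $10.10 + 266 @ $13.10 + 90 @ $15.70 + 52 @ $16.05 = $12,762.30
LIFO COGS: 298 @ $20.05 + 167 @ $16.05 + 90 @ $15.70 + 266 @ $13.10 + 356 @ $10.10 + 28 @ $7.90 = $17,369.65
Difference = |$12,762.30 − $17,369.65| = $4,607.35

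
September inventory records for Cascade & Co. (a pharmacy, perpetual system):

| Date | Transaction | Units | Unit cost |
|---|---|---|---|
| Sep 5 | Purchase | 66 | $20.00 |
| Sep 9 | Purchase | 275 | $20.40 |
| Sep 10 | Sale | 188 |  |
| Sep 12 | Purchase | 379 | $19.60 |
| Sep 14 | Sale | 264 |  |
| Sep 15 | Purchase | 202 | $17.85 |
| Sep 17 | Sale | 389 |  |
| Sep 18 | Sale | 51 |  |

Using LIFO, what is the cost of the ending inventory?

Ending inventory = $600.00

Sep 10, 188 sold [LIFO — newest first]: 188 @ $20.40 = $3,835.20
Sep 14, 264 sold [LIFO — newest first]: 264 @ $19.60 = $5,174.40
Sep 17, 389 sold [LIFO — newest first]: 202 @ $17.85 + 115 @ $19.60 + 72 @ $20.40 = $7,328.50
Sep 18, 51 sold [LIFO — newest first]: 15 @ $20.40 + 36 @ $20.00 = $1,026.00
Total COGS = $3,835.20 + $5,174.40 + $7,328.50 + $1,026.00 = $17,364.10
Ending inventory: 30 @ $20.00 = $600.00
Check: goods available $17,964.10 = COGS $17,364.10 + ending $600.00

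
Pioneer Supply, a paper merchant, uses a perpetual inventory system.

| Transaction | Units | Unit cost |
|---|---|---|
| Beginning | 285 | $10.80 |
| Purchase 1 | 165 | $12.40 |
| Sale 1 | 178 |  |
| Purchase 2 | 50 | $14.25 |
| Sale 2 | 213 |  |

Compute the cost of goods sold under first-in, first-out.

COGS = $4,392.40

Sale 1 (178) [FIFO — oldest first]: 178 @ $10.80 = $1,922.40
Sale 2 (213) [FIFO — oldest first]: 107 @ $10.80 + 106 @ $12.40 = $2,470.00
Total COGS = $1,922.40 + $2,470.00 = $4,392.40
Ending inventory: 59 @ $12.40 + 50 @ $14.25 = $1,444.10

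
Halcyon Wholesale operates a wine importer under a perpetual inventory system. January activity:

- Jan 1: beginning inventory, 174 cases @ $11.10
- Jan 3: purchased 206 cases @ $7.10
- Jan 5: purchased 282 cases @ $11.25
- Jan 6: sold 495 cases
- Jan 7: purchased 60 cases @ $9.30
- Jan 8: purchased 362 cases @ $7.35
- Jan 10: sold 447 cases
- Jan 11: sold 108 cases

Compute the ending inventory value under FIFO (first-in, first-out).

Jan 6, 495 sold [FIFO — oldest first]: 174 @ $11.10 + 206 @ $7.10 + 115 @ $11.25 = $4,687.75
Jan 10, 447 sold [FIFO — oldest first]: 167 @ $11.25 + 60 @ $9.30 + 220 @ $7.35 = $4,053.75
Jan 11, 108 sold [FIFO — oldest first]: 108 @ $7.35 = $793.80
Total COGS = $4,687.75 + $4,053.75 + $793.80 = $9,535.30
Ending inventory: 34 @ $7.35 = $249.90

Ending inventory = $249.90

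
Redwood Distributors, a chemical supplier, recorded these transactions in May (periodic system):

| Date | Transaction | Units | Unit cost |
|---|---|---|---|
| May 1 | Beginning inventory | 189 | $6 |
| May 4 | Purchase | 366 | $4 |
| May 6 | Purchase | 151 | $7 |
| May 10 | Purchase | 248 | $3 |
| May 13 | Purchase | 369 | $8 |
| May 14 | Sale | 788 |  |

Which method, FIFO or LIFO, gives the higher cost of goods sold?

FIFO COGS: 189 @ $6 + 366 @ $4 + 151 @ $7 + 82 @ $3 = $3,901
LIFO COGS: 369 @ $8 + 248 @ $3 + 151 @ $7 + 20 @ $4 = $4,833

LIFO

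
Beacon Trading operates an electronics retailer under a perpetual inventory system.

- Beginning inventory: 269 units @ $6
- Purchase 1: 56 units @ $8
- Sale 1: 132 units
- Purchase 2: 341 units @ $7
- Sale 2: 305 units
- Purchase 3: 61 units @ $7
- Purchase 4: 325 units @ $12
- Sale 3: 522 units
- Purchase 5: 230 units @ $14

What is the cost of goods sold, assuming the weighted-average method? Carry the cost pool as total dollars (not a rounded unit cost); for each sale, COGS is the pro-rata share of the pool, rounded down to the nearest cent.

After Beginning: 269 on hand, pool $1,614.00 (≈ $6.0000 each)
After Purchase 1: 325 on hand, pool $2,062.00 (≈ $6.3446 each)
Sale 1, sell 132: 132/325 × $2,062.00 → $837.48
After Purchase 2: 534 on hand, pool $3,611.52 (≈ $6.7631 each)
Sale 2, sell 305: 305/534 × $3,611.52 → $2,062.75
After Purchase 3: 290 on hand, pool $1,975.77 (≈ $6.8130 each)
After Purchase 4: 615 on hand, pool $5,875.77 (≈ $9.5541 each)
Sale 3, sell 522: 522/615 × $5,875.77 → $4,987.23
After Purchase 5: 323 on hand, pool $4,108.54 (≈ $12.7199 each)
Total COGS = $837.48 + $2,062.75 + $4,987.23 = $7,887.46
Ending inventory (cost pool remaining) = $4,108.54

COGS = $7,887.46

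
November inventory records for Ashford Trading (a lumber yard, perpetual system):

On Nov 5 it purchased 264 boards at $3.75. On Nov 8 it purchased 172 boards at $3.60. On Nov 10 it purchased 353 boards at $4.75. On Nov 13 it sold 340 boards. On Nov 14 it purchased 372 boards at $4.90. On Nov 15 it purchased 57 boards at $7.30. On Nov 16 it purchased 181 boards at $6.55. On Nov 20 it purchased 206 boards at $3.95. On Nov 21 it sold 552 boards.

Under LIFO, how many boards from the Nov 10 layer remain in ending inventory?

13

Nov 13, 340 sold [LIFO — newest first]: 340 @ $4.75 = $1,615.00
Nov 21, 552 sold [LIFO — newest first]: 206 @ $3.95 + 181 @ $6.55 + 57 @ $7.30 + 108 @ $4.90 = $2,944.55
Total COGS = $1,615.00 + $2,944.55 = $4,559.55
Ending inventory: 264 @ $3.75 + 172 @ $3.60 + 13 @ $4.75 + 264 @ $4.90 = $2,964.55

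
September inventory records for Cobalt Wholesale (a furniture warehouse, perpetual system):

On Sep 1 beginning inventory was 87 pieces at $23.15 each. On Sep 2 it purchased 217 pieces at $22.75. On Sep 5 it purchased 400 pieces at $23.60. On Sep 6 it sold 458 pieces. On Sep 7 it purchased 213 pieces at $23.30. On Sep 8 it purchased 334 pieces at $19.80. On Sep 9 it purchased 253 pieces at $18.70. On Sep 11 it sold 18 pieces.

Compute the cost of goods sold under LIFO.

COGS = $11,096.10

Sep 6, 458 sold [LIFO — newest first]: 400 @ $23.60 + 58 @ $22.75 = $10,759.50
Sep 11, 18 sold [LIFO — newest first]: 18 @ $18.70 = $336.60
Total COGS = $10,759.50 + $336.60 = $11,096.10
Ending inventory: 87 @ $23.15 + 159 @ $22.75 + 213 @ $23.30 + 334 @ $19.80 + 235 @ $18.70 = $21,601.90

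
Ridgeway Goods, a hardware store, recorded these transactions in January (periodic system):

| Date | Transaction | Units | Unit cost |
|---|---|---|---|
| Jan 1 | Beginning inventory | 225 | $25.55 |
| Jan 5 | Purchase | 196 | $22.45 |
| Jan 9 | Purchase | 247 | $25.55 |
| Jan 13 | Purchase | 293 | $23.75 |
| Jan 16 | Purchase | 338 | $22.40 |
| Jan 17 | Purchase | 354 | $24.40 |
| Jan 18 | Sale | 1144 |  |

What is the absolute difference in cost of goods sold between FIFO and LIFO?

$287.75

FIFO COGS: 225 @ $25.55 + 196 @ $22.45 + 247 @ $25.55 + 293 @ $23.75 + 183 @ $22.40 = $27,517.75
LIFO COGS: 354 @ $24.40 + 338 @ $22.40 + 293 @ $23.75 + 159 @ $25.55 = $27,230.00
Difference = |$27,517.75 − $27,230.00| = $287.75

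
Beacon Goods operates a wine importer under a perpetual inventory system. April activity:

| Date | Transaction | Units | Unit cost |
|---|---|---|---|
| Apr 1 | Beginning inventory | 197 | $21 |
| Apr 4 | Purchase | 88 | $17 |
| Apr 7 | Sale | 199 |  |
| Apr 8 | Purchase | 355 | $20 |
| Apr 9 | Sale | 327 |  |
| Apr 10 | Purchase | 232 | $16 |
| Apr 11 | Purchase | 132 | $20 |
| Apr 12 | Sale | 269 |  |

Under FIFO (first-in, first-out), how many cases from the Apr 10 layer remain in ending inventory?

Apr 7, 199 sold [FIFO — oldest first]: 197 @ $21 + 2 @ $17 = $4,171
Apr 9, 327 sold [FIFO — oldest first]: 86 @ $17 + 241 @ $20 = $6,282
Apr 12, 269 sold [FIFO — oldest first]: 114 @ $20 + 155 @ $16 = $4,760
Total COGS = $4,171 + $6,282 + $4,760 = $15,213
Ending inventory: 77 @ $16 + 132 @ $20 = $3,872
Check: goods available $19,085 = COGS $15,213 + ending $3,872

77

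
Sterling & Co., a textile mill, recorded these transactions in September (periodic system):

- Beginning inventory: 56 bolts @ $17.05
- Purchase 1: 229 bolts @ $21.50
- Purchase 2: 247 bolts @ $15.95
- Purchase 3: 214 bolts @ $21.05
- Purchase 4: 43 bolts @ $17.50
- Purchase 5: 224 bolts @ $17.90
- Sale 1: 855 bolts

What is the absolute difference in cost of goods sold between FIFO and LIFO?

FIFO COGS: 56 @ $17.05 + 229 @ $21.50 + 247 @ $15.95 + 214 @ $21.05 + 43 @ $17.50 + 66 @ $17.90 = $16,256.55
LIFO COGS: 224 @ $17.90 + 43 @ $17.50 + 214 @ $21.05 + 247 @ $15.95 + 127 @ $21.50 = $15,936.95
Difference = |$16,256.55 − $15,936.95| = $319.60

$319.60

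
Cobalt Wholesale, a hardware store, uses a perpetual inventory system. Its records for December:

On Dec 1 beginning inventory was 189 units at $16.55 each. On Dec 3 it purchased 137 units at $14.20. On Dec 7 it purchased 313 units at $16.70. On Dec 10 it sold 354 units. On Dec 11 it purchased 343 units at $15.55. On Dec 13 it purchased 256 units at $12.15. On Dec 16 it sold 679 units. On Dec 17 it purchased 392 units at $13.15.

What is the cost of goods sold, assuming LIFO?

COGS = $15,389.35

Dec 10, 354 sold [LIFO — newest first]: 313 @ $16.70 + 41 @ $14.20 = $5,809.30
Dec 16, 679 sold [LIFO — newest first]: 256 @ $12.15 + 343 @ $15.55 + 80 @ $14.20 = $9,580.05
Total COGS = $5,809.30 + $9,580.05 = $15,389.35
Ending inventory: 189 @ $16.55 + 16 @ $14.20 + 392 @ $13.15 = $8,509.95
Check: goods available $23,899.30 = COGS $15,389.35 + ending $8,509.95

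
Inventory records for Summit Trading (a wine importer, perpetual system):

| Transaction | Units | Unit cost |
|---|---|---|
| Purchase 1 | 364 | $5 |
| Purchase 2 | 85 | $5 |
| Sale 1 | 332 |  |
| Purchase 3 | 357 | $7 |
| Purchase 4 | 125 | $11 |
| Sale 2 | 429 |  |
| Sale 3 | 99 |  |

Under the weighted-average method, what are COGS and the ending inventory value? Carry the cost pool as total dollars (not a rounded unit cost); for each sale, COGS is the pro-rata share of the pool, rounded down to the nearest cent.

After Purchase 1: 364 on hand, pool $1,820.00 (≈ $5.0000 each)
After Purchase 2: 449 on hand, pool $2,245.00 (≈ $5.0000 each)
Sale 1, sell 332: 332/449 × $2,245.00 → $1,660.00
After Purchase 3: 474 on hand, pool $3,084.00 (≈ $6.5063 each)
After Purchase 4: 599 on hand, pool $4,459.00 (≈ $7.4441 each)
Sale 2, sell 429: 429/599 × $4,459.00 → $3,193.50
Sale 3, sell 99: 99/170 × $1,265.50 → $736.96
Total COGS = $1,660.00 + $3,193.50 + $736.96 = $5,590.46
Ending inventory (cost pool remaining) = $528.54

COGS = $5,590.46; ending inventory = $528.54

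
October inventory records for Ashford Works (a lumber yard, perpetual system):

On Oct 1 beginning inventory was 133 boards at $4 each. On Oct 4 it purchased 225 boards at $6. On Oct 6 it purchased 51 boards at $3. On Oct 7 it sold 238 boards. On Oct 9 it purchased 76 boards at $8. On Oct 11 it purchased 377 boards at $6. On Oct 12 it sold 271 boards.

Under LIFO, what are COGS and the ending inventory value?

Oct 7, 238 sold [LIFO — newest first]: 51 @ $3 + 187 @ $6 = $1,275
Oct 12, 271 sold [LIFO — newest first]: 271 @ $6 = $1,626
Total COGS = $1,275 + $1,626 = $2,901
Ending inventory: 133 @ $4 + 38 @ $6 + 76 @ $8 + 106 @ $6 = $2,004

COGS = $2,901; ending inventory = $2,004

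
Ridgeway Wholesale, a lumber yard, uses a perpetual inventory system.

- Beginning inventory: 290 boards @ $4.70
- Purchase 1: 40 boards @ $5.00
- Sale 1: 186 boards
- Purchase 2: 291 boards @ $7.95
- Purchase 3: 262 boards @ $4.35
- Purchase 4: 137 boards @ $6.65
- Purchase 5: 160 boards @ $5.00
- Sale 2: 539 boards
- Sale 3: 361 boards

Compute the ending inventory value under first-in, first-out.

Sale 1 (186) [FIFO — oldest first]: 186 @ $4.70 = $874.20
Sale 2 (539) [FIFO — oldest first]: 104 @ $4.70 + 40 @ $5.00 + 291 @ $7.95 + 104 @ $4.35 = $3,454.65
Sale 3 (361) [FIFO — oldest first]: 158 @ $4.35 + 137 @ $6.65 + 66 @ $5.00 = $1,928.35
Total COGS = $874.20 + $3,454.65 + $1,928.35 = $6,257.20
Ending inventory: 94 @ $5.00 = $470.00

Ending inventory = $470.00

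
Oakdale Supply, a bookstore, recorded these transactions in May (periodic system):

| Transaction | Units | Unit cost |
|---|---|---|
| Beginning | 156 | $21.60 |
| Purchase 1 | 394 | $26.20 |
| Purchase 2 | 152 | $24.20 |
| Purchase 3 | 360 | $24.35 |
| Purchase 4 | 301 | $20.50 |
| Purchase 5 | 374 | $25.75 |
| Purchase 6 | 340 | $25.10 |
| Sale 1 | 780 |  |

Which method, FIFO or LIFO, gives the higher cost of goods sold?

FIFO COGS: 156 @ $21.60 + 394 @ $26.20 + 152 @ $24.20 + 78 @ $24.35 = $19,270.10
LIFO COGS: 340 @ $25.10 + 374 @ $25.75 + 66 @ $20.50 = $19,517.50

LIFO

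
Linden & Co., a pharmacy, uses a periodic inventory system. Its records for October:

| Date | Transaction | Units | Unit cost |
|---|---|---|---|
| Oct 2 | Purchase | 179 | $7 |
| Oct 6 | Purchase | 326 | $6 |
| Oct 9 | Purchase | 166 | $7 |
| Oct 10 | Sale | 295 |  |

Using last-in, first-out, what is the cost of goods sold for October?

COGS = $1,936

Oct 10, 295 sold [LIFO — newest first]: 166 @ $7 + 129 @ $6 = $1,936
Ending inventory: 179 @ $7 + 197 @ $6 = $2,435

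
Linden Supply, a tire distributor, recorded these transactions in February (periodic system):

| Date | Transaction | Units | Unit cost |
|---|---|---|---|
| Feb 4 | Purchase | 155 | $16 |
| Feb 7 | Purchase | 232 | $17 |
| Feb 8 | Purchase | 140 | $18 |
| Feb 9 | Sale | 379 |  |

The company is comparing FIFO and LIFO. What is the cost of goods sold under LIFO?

FIFO COGS: 155 @ $16 + 224 @ $17 = $6,288
LIFO COGS: 140 @ $18 + 232 @ $17 + 7 @ $16 = $6,576

COGS = $6,576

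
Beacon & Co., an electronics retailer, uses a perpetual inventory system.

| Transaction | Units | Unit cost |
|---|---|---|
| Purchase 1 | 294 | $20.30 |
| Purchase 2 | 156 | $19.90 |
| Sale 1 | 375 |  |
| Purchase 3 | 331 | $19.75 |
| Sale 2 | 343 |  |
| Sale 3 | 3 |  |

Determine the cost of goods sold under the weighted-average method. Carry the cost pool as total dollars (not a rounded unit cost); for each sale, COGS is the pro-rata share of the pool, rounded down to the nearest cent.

COGS = $14,420.28

After Purchase 1: 294 on hand, pool $5,968.20 (≈ $20.3000 each)
After Purchase 2: 450 on hand, pool $9,072.60 (≈ $20.1613 each)
Sale 1, sell 375: 375/450 × $9,072.60 → $7,560.50
After Purchase 3: 406 on hand, pool $8,049.35 (≈ $19.8260 each)
Sale 2, sell 343: 343/406 × $8,049.35 → $6,800.31
Sale 3, sell 3: 3/63 × $1,249.04 → $59.47
Total COGS = $7,560.50 + $6,800.31 + $59.47 = $14,420.28
Ending inventory (cost pool remaining) = $1,189.57
Check: goods available $15,609.85 = COGS $14,420.28 + ending $1,189.57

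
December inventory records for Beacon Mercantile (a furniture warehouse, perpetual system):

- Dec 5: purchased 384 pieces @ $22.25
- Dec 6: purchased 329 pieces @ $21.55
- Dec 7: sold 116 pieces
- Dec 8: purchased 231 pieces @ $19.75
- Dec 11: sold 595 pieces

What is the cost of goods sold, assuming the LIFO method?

COGS = $15,011.95

Dec 7, 116 sold [LIFO — newest first]: 116 @ $21.55 = $2,499.80
Dec 11, 595 sold [LIFO — newest first]: 231 @ $19.75 + 213 @ $21.55 + 151 @ $22.25 = $12,512.15
Total COGS = $2,499.80 + $12,512.15 = $15,011.95
Ending inventory: 233 @ $22.25 = $5,184.25
Check: goods available $20,196.20 = COGS $15,011.95 + ending $5,184.25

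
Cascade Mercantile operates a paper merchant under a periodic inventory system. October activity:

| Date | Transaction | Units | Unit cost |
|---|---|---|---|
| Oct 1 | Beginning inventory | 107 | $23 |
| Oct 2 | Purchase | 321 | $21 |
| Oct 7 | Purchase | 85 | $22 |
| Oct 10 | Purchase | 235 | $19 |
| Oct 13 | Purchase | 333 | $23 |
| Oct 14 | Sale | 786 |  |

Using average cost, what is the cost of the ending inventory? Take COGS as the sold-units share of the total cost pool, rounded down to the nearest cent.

Ending inventory = $6,330.09

Oct 14, sell 786: 786/1081 × $23,196.00 → $16,865.91
Ending inventory (cost pool remaining) = $6,330.09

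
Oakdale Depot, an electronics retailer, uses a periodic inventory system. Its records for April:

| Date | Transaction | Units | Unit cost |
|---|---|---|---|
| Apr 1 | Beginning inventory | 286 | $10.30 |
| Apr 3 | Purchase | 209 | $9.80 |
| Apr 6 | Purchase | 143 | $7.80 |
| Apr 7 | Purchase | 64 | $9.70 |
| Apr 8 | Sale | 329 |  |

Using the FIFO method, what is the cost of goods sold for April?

COGS = $3,367.20

Apr 8, 329 sold [FIFO — oldest first]: 286 @ $10.30 + 43 @ $9.80 = $3,367.20
Ending inventory: 166 @ $9.80 + 143 @ $7.80 + 64 @ $9.70 = $3,363.00
Check: goods available $6,730.20 = COGS $3,367.20 + ending $3,363.00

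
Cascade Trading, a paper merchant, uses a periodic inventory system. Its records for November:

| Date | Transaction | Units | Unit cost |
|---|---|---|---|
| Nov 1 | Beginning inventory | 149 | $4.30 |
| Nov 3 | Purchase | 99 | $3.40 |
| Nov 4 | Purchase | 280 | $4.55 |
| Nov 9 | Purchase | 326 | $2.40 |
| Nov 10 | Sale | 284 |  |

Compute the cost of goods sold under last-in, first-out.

Nov 10, 284 sold [LIFO — newest first]: 284 @ $2.40 = $681.60
Ending inventory: 149 @ $4.30 + 99 @ $3.40 + 280 @ $4.55 + 42 @ $2.40 = $2,352.10

COGS = $681.60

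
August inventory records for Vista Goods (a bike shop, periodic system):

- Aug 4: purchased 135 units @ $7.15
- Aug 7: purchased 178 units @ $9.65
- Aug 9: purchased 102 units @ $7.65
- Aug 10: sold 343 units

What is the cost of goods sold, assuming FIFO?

Aug 10, 343 sold [FIFO — oldest first]: 135 @ $7.15 + 178 @ $9.65 + 30 @ $7.65 = $2,912.45
Ending inventory: 72 @ $7.65 = $550.80
Check: goods available $3,463.25 = COGS $2,912.45 + ending $550.80

COGS = $2,912.45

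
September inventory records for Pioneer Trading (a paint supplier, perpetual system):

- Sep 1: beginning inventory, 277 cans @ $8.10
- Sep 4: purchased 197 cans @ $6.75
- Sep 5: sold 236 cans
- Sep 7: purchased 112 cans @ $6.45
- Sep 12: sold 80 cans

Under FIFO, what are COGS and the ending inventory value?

Sep 5, 236 sold [FIFO — oldest first]: 236 @ $8.10 = $1,911.60
Sep 12, 80 sold [FIFO — oldest first]: 41 @ $8.10 + 39 @ $6.75 = $595.35
Total COGS = $1,911.60 + $595.35 = $2,506.95
Ending inventory: 158 @ $6.75 + 112 @ $6.45 = $1,788.90

COGS = $2,506.95; ending inventory = $1,788.90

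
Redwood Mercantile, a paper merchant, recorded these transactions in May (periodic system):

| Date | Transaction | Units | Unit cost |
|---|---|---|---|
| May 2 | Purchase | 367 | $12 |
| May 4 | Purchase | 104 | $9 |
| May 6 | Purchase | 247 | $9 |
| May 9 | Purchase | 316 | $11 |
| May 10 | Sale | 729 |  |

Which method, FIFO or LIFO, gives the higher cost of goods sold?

FIFO COGS: 367 @ $12 + 104 @ $9 + 247 @ $9 + 11 @ $11 = $7,684
LIFO COGS: 316 @ $11 + 247 @ $9 + 104 @ $9 + 62 @ $12 = $7,379

FIFO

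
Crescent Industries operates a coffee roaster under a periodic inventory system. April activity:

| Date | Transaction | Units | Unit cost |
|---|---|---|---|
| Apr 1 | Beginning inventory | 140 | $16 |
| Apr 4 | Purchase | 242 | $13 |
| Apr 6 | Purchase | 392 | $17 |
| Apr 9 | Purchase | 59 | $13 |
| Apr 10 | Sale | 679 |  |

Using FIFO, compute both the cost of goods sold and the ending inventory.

Apr 10, 679 sold [FIFO — oldest first]: 140 @ $16 + 242 @ $13 + 297 @ $17 = $10,435
Ending inventory: 95 @ $17 + 59 @ $13 = $2,382
Check: goods available $12,817 = COGS $10,435 + ending $2,382

COGS = $10,435; ending inventory = $2,382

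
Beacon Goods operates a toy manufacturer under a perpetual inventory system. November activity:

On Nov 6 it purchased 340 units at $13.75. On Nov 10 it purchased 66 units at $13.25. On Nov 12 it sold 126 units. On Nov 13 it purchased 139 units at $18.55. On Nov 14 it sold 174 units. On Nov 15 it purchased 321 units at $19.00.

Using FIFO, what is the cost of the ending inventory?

Nov 12, 126 sold [FIFO — oldest first]: 126 @ $13.75 = $1,732.50
Nov 14, 174 sold [FIFO — oldest first]: 174 @ $13.75 = $2,392.50
Total COGS = $1,732.50 + $2,392.50 = $4,125.00
Ending inventory: 40 @ $13.75 + 66 @ $13.25 + 139 @ $18.55 + 321 @ $19.00 = $10,101.95

Ending inventory = $10,101.95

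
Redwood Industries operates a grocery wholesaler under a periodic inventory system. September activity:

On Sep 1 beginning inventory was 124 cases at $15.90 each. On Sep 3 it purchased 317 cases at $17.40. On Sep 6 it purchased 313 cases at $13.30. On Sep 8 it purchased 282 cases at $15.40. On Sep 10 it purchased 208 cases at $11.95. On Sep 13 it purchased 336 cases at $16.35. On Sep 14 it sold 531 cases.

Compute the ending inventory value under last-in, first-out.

Ending inventory = $16,148.45

Sep 14, 531 sold [LIFO — newest first]: 336 @ $16.35 + 195 @ $11.95 = $7,823.85
Ending inventory: 124 @ $15.90 + 317 @ $17.40 + 313 @ $13.30 + 282 @ $15.40 + 13 @ $11.95 = $16,148.45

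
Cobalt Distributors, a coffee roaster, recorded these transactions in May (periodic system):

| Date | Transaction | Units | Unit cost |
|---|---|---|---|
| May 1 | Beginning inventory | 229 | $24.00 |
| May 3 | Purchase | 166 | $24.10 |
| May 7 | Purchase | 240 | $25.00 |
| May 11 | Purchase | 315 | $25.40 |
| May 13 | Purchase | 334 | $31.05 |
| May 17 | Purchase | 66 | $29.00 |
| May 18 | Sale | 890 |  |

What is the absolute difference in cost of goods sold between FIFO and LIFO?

FIFO COGS: 229 @ $24.00 + 166 @ $24.10 + 240 @ $25.00 + 255 @ $25.40 = $21,973.60
LIFO COGS: 66 @ $29.00 + 334 @ $31.05 + 315 @ $25.40 + 175 @ $25.00 = $24,660.70
Difference = |$21,973.60 − $24,660.70| = $2,687.10

$2,687.10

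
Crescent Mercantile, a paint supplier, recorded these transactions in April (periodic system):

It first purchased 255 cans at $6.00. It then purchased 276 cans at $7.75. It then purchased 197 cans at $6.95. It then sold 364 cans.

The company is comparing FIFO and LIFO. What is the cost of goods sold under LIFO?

FIFO COGS: 255 @ $6.00 + 109 @ $7.75 = $2,374.75
LIFO COGS: 197 @ $6.95 + 167 @ $7.75 = $2,663.40

COGS = $2,663.40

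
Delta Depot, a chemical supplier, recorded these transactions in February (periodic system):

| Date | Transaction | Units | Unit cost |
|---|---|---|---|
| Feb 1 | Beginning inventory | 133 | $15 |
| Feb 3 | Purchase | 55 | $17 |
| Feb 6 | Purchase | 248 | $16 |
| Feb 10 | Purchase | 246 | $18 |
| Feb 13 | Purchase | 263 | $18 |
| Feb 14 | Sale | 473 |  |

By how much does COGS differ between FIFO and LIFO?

FIFO COGS: 133 @ $15 + 55 @ $17 + 248 @ $16 + 37 @ $18 = $7,564
LIFO COGS: 263 @ $18 + 210 @ $18 = $8,514
Difference = |$7,564 − $8,514| = $950

$950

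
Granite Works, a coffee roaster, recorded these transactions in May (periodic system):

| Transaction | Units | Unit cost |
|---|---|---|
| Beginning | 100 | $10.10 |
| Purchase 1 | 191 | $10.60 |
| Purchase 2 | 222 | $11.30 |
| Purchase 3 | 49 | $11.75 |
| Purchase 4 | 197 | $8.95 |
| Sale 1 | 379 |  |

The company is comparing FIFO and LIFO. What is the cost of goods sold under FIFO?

FIFO COGS: 100 @ $10.10 + 191 @ $10.60 + 88 @ $11.30 = $4,029.00
LIFO COGS: 197 @ $8.95 + 49 @ $11.75 + 133 @ $11.30 = $3,841.80

COGS = $4,029.00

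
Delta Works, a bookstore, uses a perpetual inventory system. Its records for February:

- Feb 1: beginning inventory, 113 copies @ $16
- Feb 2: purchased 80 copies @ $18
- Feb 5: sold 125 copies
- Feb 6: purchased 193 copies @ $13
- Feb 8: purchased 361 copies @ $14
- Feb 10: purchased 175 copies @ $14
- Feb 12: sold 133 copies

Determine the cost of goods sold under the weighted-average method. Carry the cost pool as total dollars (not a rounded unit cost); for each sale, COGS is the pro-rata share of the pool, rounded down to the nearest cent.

COGS = $3,965.51

After Feb 1: 113 on hand, pool $1,808.00 (≈ $16.0000 each)
After Feb 2: 193 on hand, pool $3,248.00 (≈ $16.8290 each)
Feb 5, sell 125: 125/193 × $3,248.00 → $2,103.62
After Feb 6: 261 on hand, pool $3,653.38 (≈ $13.9976 each)
After Feb 8: 622 on hand, pool $8,707.38 (≈ $13.9990 each)
After Feb 10: 797 on hand, pool $11,157.38 (≈ $13.9992 each)
Feb 12, sell 133: 133/797 × $11,157.38 → $1,861.89
Total COGS = $2,103.62 + $1,861.89 = $3,965.51
Ending inventory (cost pool remaining) = $9,295.49
Check: goods available $13,261.00 = COGS $3,965.51 + ending $9,295.49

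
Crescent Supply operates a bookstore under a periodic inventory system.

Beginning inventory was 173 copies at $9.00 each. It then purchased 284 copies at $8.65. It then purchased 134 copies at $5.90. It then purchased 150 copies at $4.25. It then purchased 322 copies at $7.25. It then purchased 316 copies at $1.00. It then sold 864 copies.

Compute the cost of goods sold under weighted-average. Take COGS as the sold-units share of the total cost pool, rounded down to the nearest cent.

COGS = $5,070.09

Sale 1, sell 864: 864/1379 × $8,092.20 → $5,070.09
Ending inventory (cost pool remaining) = $3,022.11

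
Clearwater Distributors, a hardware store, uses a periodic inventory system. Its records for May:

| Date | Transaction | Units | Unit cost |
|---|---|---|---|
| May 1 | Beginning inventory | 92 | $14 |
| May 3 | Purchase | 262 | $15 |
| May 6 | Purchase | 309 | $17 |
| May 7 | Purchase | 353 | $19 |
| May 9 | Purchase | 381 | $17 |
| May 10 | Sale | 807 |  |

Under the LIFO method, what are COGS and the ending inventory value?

May 10, 807 sold [LIFO — newest first]: 381 @ $17 + 353 @ $19 + 73 @ $17 = $14,425
Ending inventory: 92 @ $14 + 262 @ $15 + 236 @ $17 = $9,230

COGS = $14,425; ending inventory = $9,230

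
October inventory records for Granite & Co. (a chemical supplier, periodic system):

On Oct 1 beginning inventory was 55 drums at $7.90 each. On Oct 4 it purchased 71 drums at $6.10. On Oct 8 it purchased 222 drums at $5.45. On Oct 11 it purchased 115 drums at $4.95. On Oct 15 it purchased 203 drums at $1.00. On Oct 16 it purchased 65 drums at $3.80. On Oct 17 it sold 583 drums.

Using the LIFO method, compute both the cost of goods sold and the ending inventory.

COGS = $2,109.25; ending inventory = $987.50

Oct 17, 583 sold [LIFO — newest first]: 65 @ $3.80 + 203 @ $1.00 + 115 @ $4.95 + 200 @ $5.45 = $2,109.25
Ending inventory: 55 @ $7.90 + 71 @ $6.10 + 22 @ $5.45 = $987.50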